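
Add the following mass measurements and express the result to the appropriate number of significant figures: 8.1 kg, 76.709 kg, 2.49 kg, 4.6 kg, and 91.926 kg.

8.1 kg + 76.709 kg + 2.49 kg + 4.6 kg + 91.926 kg = 183.825 kg.
Addition/subtraction keeps the fewest decimal places: 8.1 → 1 decimal place, 76.709 → 3 decimal places, 2.49 → 2 decimal places, 4.6 → 1 decimal place, 91.926 → 3 decimal places; limit is 1.
Rounded to 1 decimal place: 183.8 kg.

183.8 kg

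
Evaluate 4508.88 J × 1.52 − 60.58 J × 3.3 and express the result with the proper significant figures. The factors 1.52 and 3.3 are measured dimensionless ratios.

4508.88 × 1.52 = 6853.4976 → 6.85 × 10^3 J (3 s.f., last digit at the 10^1 place).
60.58 × 3.3 = 199.914 → 2.0 × 10^2 J (2 s.f., last digit at the 10^1 place).
Difference: 6653.5836 J; keep the coarser place, 10^1.
Result: 6.65 × 10^3 J.

6.65 × 10^3 J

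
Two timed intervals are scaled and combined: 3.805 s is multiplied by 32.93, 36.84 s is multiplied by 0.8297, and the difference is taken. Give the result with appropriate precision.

94.7 s

3.805 × 32.93 = 125.29865 → 125.3 s (4 s.f., last digit at the 10^-1 place).
36.84 × 0.8297 = 30.566148 → 30.57 s (4 s.f., last digit at the 10^-2 place).
Difference: 94.732502 s; keep the coarser place, 10^-1.
Result: 94.7 s.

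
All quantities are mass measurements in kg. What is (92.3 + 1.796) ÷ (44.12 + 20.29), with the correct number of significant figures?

92.3 + 1.796 = 94.096, limited to 1 d.p. → 3 s.f.; 44.12 + 20.29 = 64.41, limited to 2 d.p. → 4 s.f.
Carrying full precision, 94.096 ÷ 64.41 = 1.46089116597…; keep min(3, 4) = 3 s.f.
Rounded to 3 significant figures: 1.46.

1.46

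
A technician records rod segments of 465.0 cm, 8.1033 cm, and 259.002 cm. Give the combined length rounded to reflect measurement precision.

465.0 cm + 8.1033 cm + 259.002 cm = 732.1053 cm.
Addition/subtraction keeps the fewest decimal places: 465.0 → 1 decimal place, 8.1033 → 4 decimal places, 259.002 → 3 decimal places; limit is 1.
Rounded to 1 decimal place: 732.1 cm.

732.1 cm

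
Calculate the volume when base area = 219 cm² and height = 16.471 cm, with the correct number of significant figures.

volume = 219 cm² × 16.471 cm = 3607.149 cm³.
219 has 3 significant figures; 16.471 has 5.
Division/multiplication keeps the fewest: 3 significant figures.
Rounded: 3.61 × 10^3 cm³.

3.61 × 10^3 cm³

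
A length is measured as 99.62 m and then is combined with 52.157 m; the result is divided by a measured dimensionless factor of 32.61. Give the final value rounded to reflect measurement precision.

99.62 m + 52.157 m = 151.777 m; the sum is limited to 2 decimal places (5 s.f.).
Carrying full precision, 151.777 ÷ 32.61 = 4.65430849433… m; 32.61 has 4 s.f., so the result keeps min(5, 4) = 4 s.f.
Rounded to 4 significant figures: 4.654 m.

4.654 m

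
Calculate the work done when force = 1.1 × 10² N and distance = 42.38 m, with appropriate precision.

4.7 × 10³ J

work done = 1.1 × 10² N × 42.38 m = 4661.8 J.
1.1 × 10² has 2 significant figures; 42.38 has 4.
Division/multiplication keeps the fewest: 2 significant figures.
Rounded: 4.7 × 10³ J.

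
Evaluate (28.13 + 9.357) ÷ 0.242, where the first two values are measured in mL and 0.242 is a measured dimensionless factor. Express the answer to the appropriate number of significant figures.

28.13 mL + 9.357 mL = 37.487 mL; the sum is limited to 2 decimal places (4 s.f.).
Carrying full precision, 37.487 ÷ 0.242 = 154.904958678… mL; 0.242 has 3 s.f., so the result keeps min(4, 3) = 3 s.f.
Rounded to 3 significant figures: 1.55 × 10^2 mL.

1.55 × 10^2 mL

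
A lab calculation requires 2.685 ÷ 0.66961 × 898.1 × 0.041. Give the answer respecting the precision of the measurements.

2.685 ÷ 0.66961 × 898.1 × 0.041 = 147.649136811…
Multiplication/division keeps the fewest significant figures: 2.685 → 4 s.f., 0.66961 → 5 s.f., 898.1 → 4 s.f., 0.041 → 2 s.f.; limit is 2.
Rounded to 2 significant figures: 1.5 × 10^2.

1.5 × 10^2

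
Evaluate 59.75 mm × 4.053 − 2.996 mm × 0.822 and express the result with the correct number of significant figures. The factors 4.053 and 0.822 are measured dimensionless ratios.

59.75 × 4.053 = 242.16675 → 242.2 mm (4 s.f., last digit at the 10^-1 place).
2.996 × 0.822 = 2.462712 → 2.46 mm (3 s.f., last digit at the 10^-2 place).
Difference: 239.704038 mm; keep the coarser place, 10^-1.
Result: 239.7 mm.

239.7 mm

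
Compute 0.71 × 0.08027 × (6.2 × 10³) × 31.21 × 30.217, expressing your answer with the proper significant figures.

0.71 × 0.08027 × (6.2 × 10³) × 31.21 × 30.217 = 333233.315724…
Multiplication/division keeps the fewest significant figures: 0.71 → 2 s.f., 0.08027 → 4 s.f., 6.2 × 10³ → 2 s.f., 31.21 → 4 s.f., 30.217 → 5 s.f.; limit is 2.
Rounded to 2 significant figures: 3.3 × 10⁵.

3.3 × 10⁵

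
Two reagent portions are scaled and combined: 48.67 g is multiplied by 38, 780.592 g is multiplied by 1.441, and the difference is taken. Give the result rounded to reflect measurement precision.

48.67 × 38 = 1849.46 → 1.8 × 10^3 g (2 s.f., last digit at the 10^2 place).
780.592 × 1.441 = 1124.833072 → 1125 g (4 s.f., last digit at the 10^0 place).
Difference: 724.626928 g; keep the coarser place, 10^2.
Result: 7 × 10^2 g.

7 × 10^2 g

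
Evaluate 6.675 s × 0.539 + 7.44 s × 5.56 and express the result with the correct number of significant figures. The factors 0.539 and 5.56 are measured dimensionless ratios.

6.675 × 0.539 = 3.597825 → 3.60 s (3 s.f., last digit at the 10^-2 place).
7.44 × 5.56 = 41.3664 → 41.4 s (3 s.f., last digit at the 10^-1 place).
Sum: 44.964225 s; keep the coarser place, 10^-1.
Result: 45.0 s.

45.0 s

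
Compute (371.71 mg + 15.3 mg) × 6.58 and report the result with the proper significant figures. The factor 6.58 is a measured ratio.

371.71 mg + 15.3 mg = 387.01 mg; the sum is limited to 1 decimal place (4 s.f.).
Carrying full precision, 387.01 × 6.58 = 2546.5258 mg; 6.58 has 3 s.f., so the result keeps min(4, 3) = 3 s.f.
Rounded to 3 significant figures: 2.55 × 10^3 mg.

2.55 × 10^3 mg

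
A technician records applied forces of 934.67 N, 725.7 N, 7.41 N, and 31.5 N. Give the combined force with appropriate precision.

1699.3 N

934.67 N + 725.7 N + 7.41 N + 31.5 N = 1699.28 N.
Addition/subtraction keeps the fewest decimal places: 934.67 → 2 decimal places, 725.7 → 1 decimal place, 7.41 → 2 decimal places, 31.5 → 1 decimal place; limit is 1.
Rounded to 1 decimal place: 1699.3 N.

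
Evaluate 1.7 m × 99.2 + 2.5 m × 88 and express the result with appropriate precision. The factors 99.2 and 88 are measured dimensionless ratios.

1.7 × 99.2 = 168.64 → 1.7 × 10² m (2 s.f., last digit at the 10^1 place).
2.5 × 88 = 220 → 2.2 × 10² m (2 s.f., last digit at the 10^1 place).
Sum: 388.64 m; keep the coarser place, 10^1.
Result: 3.9 × 10² m.

3.9 × 10² m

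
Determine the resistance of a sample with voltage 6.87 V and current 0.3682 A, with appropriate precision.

resistance = 6.87 V ÷ 0.3682 A = 18.6583378599… Ω.
6.87 has 3 significant figures; 0.3682 has 4.
Division/multiplication keeps the fewest: 3 significant figures.
Rounded: 18.7 Ω.

18.7 Ω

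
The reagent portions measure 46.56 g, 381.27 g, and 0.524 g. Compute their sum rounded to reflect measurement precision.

46.56 g + 381.27 g + 0.524 g = 428.354 g.
Addition/subtraction keeps the fewest decimal places: 46.56 → 2 decimal places, 381.27 → 2 decimal places, 0.524 → 3 decimal places; limit is 2.
Rounded to 2 decimal places: 428.35 g.

428.35 g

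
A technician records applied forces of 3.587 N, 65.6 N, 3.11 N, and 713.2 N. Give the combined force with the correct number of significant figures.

3.587 N + 65.6 N + 3.11 N + 713.2 N = 785.497 N.
Addition/subtraction keeps the fewest decimal places: 3.587 → 3 decimal places, 65.6 → 1 decimal place, 3.11 → 2 decimal places, 713.2 → 1 decimal place; limit is 1.
Rounded to 1 decimal place: 7.855 × 10² N.

7.855 × 10² N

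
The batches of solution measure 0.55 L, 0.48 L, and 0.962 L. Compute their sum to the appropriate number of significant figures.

0.55 L + 0.48 L + 0.962 L = 1.992 L.
Addition/subtraction keeps the fewest decimal places: 0.55 → 2 decimal places, 0.48 → 2 decimal places, 0.962 → 3 decimal places; limit is 2.
Rounded to 2 decimal places: 1.99 L.

1.99 L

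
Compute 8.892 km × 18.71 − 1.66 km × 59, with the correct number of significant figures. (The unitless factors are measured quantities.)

8.892 × 18.71 = 166.36932 → 166.4 km (4 s.f., last digit at the 10^-1 place).
1.66 × 59 = 97.94 → 98 km (2 s.f., last digit at the 10^0 place).
Difference: 68.42932 km; keep the coarser place, 10^0.
Result: 68 km.

68 km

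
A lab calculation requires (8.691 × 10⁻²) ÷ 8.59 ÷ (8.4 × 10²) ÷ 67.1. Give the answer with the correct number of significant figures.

(8.691 × 10⁻²) ÷ 8.59 ÷ (8.4 × 10²) ÷ 67.1 = 1.79504268323 × 10^-7…
Multiplication/division keeps the fewest significant figures: 8.691 × 10⁻² → 4 s.f., 8.59 → 3 s.f., 8.4 × 10² → 2 s.f., 67.1 → 3 s.f.; limit is 2.
Rounded to 2 significant figures: 1.8 × 10⁻⁷.

1.8 × 10⁻⁷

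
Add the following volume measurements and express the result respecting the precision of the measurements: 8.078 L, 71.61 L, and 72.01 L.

8.078 L + 71.61 L + 72.01 L = 151.698 L.
Addition/subtraction keeps the fewest decimal places: 8.078 → 3 decimal places, 71.61 → 2 decimal places, 72.01 → 2 decimal places; limit is 2.
Rounded to 2 decimal places: 151.70 L.

151.70 L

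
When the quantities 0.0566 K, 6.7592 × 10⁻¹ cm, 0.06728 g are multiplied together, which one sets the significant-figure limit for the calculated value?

0.0566 K

0.0566 K → 3 s.f.; 6.7592 × 10⁻¹ cm → 5 s.f.; 0.06728 g → 4 s.f.
The fewest is 3 significant figures, from 0.0566 K.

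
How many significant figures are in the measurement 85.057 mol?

5

85.057: zeros between nonzero digits are significant.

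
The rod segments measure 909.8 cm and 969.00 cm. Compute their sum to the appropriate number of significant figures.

909.8 cm + 969.00 cm = 1878.80 cm.
Addition/subtraction keeps the fewest decimal places: 909.8 → 1 decimal place, 969.00 → 2 decimal places; limit is 1.
Rounded to 1 decimal place: 1878.8 cm.

1878.8 cm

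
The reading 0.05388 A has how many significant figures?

0.05388: leading zeros are not significant.

4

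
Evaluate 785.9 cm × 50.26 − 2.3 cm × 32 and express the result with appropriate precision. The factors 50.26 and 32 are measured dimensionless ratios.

785.9 × 50.26 = 39499.334 → 3.950 × 10⁴ cm (4 s.f., last digit at the 10^1 place).
2.3 × 32 = 73.6 → 74 cm (2 s.f., last digit at the 10^0 place).
Difference: 39425.734 cm; keep the coarser place, 10^1.
Result: 3.943 × 10⁴ cm.

3.943 × 10⁴ cm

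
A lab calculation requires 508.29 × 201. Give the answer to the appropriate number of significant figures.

508.29 × 201 = 102166.29
Multiplication/division keeps the fewest significant figures: 508.29 → 5 s.f., 201 → 3 s.f.; limit is 3.
Rounded to 3 significant figures: 1.02 × 10⁵.

1.02 × 10⁵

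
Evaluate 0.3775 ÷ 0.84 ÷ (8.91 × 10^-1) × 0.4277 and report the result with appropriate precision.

0.22

0.3775 ÷ 0.84 ÷ (8.91 × 10^-1) × 0.4277 = 0.215724373363…
Multiplication/division keeps the fewest significant figures: 0.3775 → 4 s.f., 0.84 → 2 s.f., 8.91 × 10^-1 → 3 s.f., 0.4277 → 4 s.f.; limit is 2.
Rounded to 2 significant figures: 0.22.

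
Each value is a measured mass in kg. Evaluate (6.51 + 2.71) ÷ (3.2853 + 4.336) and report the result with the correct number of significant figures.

6.51 + 2.71 = 9.22, limited to 2 d.p. → 3 s.f.; 3.2853 + 4.336 = 7.6213, limited to 3 d.p. → 4 s.f.
Carrying full precision, 9.22 ÷ 7.6213 = 1.20976736252…; keep min(3, 4) = 3 s.f.
Rounded to 3 significant figures: 1.21.

1.21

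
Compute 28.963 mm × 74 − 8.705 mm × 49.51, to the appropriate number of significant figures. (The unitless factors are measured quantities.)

1.7 × 10^3 mm

28.963 × 74 = 2143.262 → 2.1 × 10^3 mm (2 s.f., last digit at the 10^2 place).
8.705 × 49.51 = 430.98455 → 431.0 mm (4 s.f., last digit at the 10^-1 place).
Difference: 1712.27745 mm; keep the coarser place, 10^2.
Result: 1.7 × 10^3 mm.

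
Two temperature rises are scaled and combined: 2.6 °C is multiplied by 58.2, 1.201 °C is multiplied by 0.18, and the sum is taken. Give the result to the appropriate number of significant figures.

1.5 × 10² °C

2.6 × 58.2 = 151.32 → 1.5 × 10² °C (2 s.f., last digit at the 10^1 place).
1.201 × 0.18 = 0.21618 → 0.22 °C (2 s.f., last digit at the 10^-2 place).
Sum: 151.53618 °C; keep the coarser place, 10^1.
Result: 1.5 × 10² °C.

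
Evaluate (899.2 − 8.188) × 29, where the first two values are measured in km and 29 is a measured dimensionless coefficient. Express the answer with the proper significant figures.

2.6 × 10⁴ km

899.2 km − 8.188 km = 891.012 km; the difference is limited to 1 decimal place (4 s.f.).
Carrying full precision, 891.012 × 29 = 25839.348 km; 29 has 2 s.f., so the result keeps min(4, 2) = 2 s.f.
Rounded to 2 significant figures: 2.6 × 10⁴ km.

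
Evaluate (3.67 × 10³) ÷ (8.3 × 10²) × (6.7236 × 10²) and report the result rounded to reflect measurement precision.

(3.67 × 10³) ÷ (8.3 × 10²) × (6.7236 × 10²) = 2972.9653012…
Multiplication/division keeps the fewest significant figures: 3.67 × 10³ → 3 s.f., 8.3 × 10² → 2 s.f., 6.7236 × 10² → 5 s.f.; limit is 2.
Rounded to 2 significant figures: 3.0 × 10³.

3.0 × 10³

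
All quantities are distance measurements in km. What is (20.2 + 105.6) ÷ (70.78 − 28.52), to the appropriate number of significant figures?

20.2 + 105.6 = 125.8, limited to 1 d.p. → 4 s.f.; 70.78 − 28.52 = 42.26, limited to 2 d.p. → 4 s.f.
Carrying full precision, 125.8 ÷ 42.26 = 2.97681022243…; keep min(4, 4) = 4 s.f.
Rounded to 4 significant figures: 2.977.

2.977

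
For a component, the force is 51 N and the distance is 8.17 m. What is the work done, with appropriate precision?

work done = 51 N × 8.17 m = 416.67 J.
51 has 2 significant figures; 8.17 has 3.
Division/multiplication keeps the fewest: 2 significant figures.
Rounded: 4.2 × 10^2 J.

4.2 × 10^2 J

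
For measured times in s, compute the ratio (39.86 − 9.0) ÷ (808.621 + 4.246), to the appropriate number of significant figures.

39.86 − 9.0 = 30.86, limited to 1 d.p. → 3 s.f.; 808.621 + 4.246 = 812.867, limited to 3 d.p. → 6 s.f.
Carrying full precision, 30.86 ÷ 812.867 = 0.0379643902385…; keep min(3, 6) = 3 s.f.
Rounded to 3 significant figures: 0.0380.

0.0380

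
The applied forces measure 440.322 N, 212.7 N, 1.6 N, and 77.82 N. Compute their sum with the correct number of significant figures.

732.4 N

440.322 N + 212.7 N + 1.6 N + 77.82 N = 732.442 N.
Addition/subtraction keeps the fewest decimal places: 440.322 → 3 decimal places, 212.7 → 1 decimal place, 1.6 → 1 decimal place, 77.82 → 2 decimal places; limit is 1.
Rounded to 1 decimal place: 732.4 N.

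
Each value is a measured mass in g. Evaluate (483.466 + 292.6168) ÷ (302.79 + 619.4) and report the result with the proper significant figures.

8.416 × 10⁻¹

483.466 + 292.6168 = 776.0828, limited to 3 d.p. → 6 s.f.; 302.79 + 619.4 = 922.19, limited to 1 d.p. → 4 s.f.
Carrying full precision, 776.0828 ÷ 922.19 = 0.841564970342…; keep min(6, 4) = 4 s.f.
Rounded to 4 significant figures: 8.416 × 10⁻¹.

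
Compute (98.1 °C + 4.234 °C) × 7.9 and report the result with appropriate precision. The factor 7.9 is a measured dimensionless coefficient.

8.1 × 10² °C

98.1 °C + 4.234 °C = 102.334 °C; the sum is limited to 1 decimal place (4 s.f.).
Carrying full precision, 102.334 × 7.9 = 808.4386 °C; 7.9 has 2 s.f., so the result keeps min(4, 2) = 2 s.f.
Rounded to 2 significant figures: 8.1 × 10² °C.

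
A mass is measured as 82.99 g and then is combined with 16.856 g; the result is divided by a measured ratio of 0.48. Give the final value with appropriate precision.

2.1 × 10² g

82.99 g + 16.856 g = 99.846 g; the sum is limited to 2 decimal places (4 s.f.).
Carrying full precision, 99.846 ÷ 0.48 = 208.0125 g; 0.48 has 2 s.f., so the result keeps min(4, 2) = 2 s.f.
Rounded to 2 significant figures: 2.1 × 10² g.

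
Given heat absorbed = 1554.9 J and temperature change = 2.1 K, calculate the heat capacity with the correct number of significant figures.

7.4 × 10^2 J/K

heat capacity = 1554.9 J ÷ 2.1 K = 740.428571429… J/K.
1554.9 has 5 significant figures; 2.1 has 2.
Division/multiplication keeps the fewest: 2 significant figures.
Rounded: 7.4 × 10^2 J/K.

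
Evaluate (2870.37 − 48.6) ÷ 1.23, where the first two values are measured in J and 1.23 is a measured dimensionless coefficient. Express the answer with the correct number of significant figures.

2870.37 J − 48.6 J = 2821.77 J; the difference is limited to 1 decimal place (5 s.f.).
Carrying full precision, 2821.77 ÷ 1.23 = 2294.12195122… J; 1.23 has 3 s.f., so the result keeps min(5, 3) = 3 s.f.
Rounded to 3 significant figures: 2.29 × 10³ J.

2.29 × 10³ J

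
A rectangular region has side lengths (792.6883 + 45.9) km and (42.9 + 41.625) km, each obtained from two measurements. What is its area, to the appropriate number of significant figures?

792.6883 + 45.9 = 838.5883, limited to 1 d.p. → 4 s.f.; 42.9 + 41.625 = 84.525, limited to 1 d.p. → 3 s.f.
Carrying full precision, 838.5883 × 84.525 = 70881.6760575; keep min(4, 3) = 3 s.f.
Rounded to 3 significant figures: 7.09 × 10⁴ km².

7.09 × 10⁴ km²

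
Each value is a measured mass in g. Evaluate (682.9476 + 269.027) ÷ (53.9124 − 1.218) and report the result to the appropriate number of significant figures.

18.066

682.9476 + 269.027 = 951.9746, limited to 3 d.p. → 6 s.f.; 53.9124 − 1.218 = 52.6944, limited to 3 d.p. → 5 s.f.
Carrying full precision, 951.9746 ÷ 52.6944 = 18.0659538775…; keep min(6, 5) = 5 s.f.
Rounded to 5 significant figures: 18.066.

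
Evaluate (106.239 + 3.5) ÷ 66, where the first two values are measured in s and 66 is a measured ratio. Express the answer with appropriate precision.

106.239 s + 3.5 s = 109.739 s; the sum is limited to 1 decimal place (4 s.f.).
Carrying full precision, 109.739 ÷ 66 = 1.66271212121… s; 66 has 2 s.f., so the result keeps min(4, 2) = 2 s.f.
Rounded to 2 significant figures: 1.7 s.

1.7 s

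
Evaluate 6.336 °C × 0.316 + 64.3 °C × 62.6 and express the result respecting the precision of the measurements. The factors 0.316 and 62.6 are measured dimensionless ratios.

4.03 × 10³ °C

6.336 × 0.316 = 2.002176 → 2.00 °C (3 s.f., last digit at the 10^-2 place).
64.3 × 62.6 = 4025.18 → 4.03 × 10³ °C (3 s.f., last digit at the 10^1 place).
Sum: 4027.182176 °C; keep the coarser place, 10^1.
Result: 4.03 × 10³ °C.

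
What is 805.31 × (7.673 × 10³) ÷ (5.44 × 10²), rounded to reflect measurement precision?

805.31 × (7.673 × 10³) ÷ (5.44 × 10²) = 11358.7199081…
Multiplication/division keeps the fewest significant figures: 805.31 → 5 s.f., 7.673 × 10³ → 4 s.f., 5.44 × 10² → 3 s.f.; limit is 3.
Rounded to 3 significant figures: 1.14 × 10⁴.

1.14 × 10⁴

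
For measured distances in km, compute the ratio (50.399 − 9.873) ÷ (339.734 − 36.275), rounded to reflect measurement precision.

0.13355

50.399 − 9.873 = 40.526, limited to 3 d.p. → 5 s.f.; 339.734 − 36.275 = 303.459, limited to 3 d.p. → 6 s.f.
Carrying full precision, 40.526 ÷ 303.459 = 0.133546871241…; keep min(5, 6) = 5 s.f.
Rounded to 5 significant figures: 0.13355.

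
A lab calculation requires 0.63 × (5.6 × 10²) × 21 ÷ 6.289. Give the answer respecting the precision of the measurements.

0.63 × (5.6 × 10²) × 21 ÷ 6.289 = 1178.05692479…
Multiplication/division keeps the fewest significant figures: 0.63 → 2 s.f., 5.6 × 10² → 2 s.f., 21 → 2 s.f., 6.289 → 4 s.f.; limit is 2.
Rounded to 2 significant figures: 1.2 × 10³.

1.2 × 10³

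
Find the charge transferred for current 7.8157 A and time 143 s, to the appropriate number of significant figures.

1.12 × 10^3 C

charge transferred = 7.8157 A × 143 s = 1117.6451 C.
7.8157 has 5 significant figures; 143 has 3.
Division/multiplication keeps the fewest: 3 significant figures.
Rounded: 1.12 × 10^3 C.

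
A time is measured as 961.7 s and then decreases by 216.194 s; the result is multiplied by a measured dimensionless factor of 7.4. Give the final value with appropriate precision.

961.7 s − 216.194 s = 745.506 s; the difference is limited to 1 decimal place (4 s.f.).
Carrying full precision, 745.506 × 7.4 = 5516.7444 s; 7.4 has 2 s.f., so the result keeps min(4, 2) = 2 s.f.
Rounded to 2 significant figures: 5.5 × 10^3 s.

5.5 × 10^3 s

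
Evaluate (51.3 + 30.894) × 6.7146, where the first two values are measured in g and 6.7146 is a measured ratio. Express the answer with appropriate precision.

552 g

51.3 g + 30.894 g = 82.194 g; the sum is limited to 1 decimal place (3 s.f.).
Carrying full precision, 82.194 × 6.7146 = 551.8998324 g; 6.7146 has 5 s.f., so the result keeps min(3, 5) = 3 s.f.
Rounded to 3 significant figures: 552 g.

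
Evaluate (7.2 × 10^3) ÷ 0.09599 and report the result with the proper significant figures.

(7.2 × 10^3) ÷ 0.09599 = 75007.8133139…
Multiplication/division keeps the fewest significant figures: 7.2 × 10^3 → 2 s.f., 0.09599 → 4 s.f.; limit is 2.
Rounded to 2 significant figures: 7.5 × 10^4.

7.5 × 10^4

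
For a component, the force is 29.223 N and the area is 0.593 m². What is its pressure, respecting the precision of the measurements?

49.3 Pa

pressure = 29.223 N ÷ 0.593 m² = 49.2799325464… Pa.
29.223 has 5 significant figures; 0.593 has 3.
Division/multiplication keeps the fewest: 3 significant figures.
Rounded: 49.3 Pa.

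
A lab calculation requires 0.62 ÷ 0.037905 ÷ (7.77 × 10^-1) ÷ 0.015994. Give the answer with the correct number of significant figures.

1.3 × 10^3

0.62 ÷ 0.037905 ÷ (7.77 × 10^-1) ÷ 0.015994 = 1316.18542737…
Multiplication/division keeps the fewest significant figures: 0.62 → 2 s.f., 0.037905 → 5 s.f., 7.77 × 10^-1 → 3 s.f., 0.015994 → 5 s.f.; limit is 2.
Rounded to 2 significant figures: 1.3 × 10^3.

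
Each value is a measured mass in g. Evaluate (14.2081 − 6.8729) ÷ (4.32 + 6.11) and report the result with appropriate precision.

14.2081 − 6.8729 = 7.3352, limited to 4 d.p. → 5 s.f.; 4.32 + 6.11 = 10.43, limited to 2 d.p. → 4 s.f.
Carrying full precision, 7.3352 ÷ 10.43 = 0.703279002876…; keep min(5, 4) = 4 s.f.
Rounded to 4 significant figures: 0.7033.

0.7033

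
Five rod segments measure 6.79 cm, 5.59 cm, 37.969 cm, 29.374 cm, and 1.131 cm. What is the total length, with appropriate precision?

6.79 cm + 5.59 cm + 37.969 cm + 29.374 cm + 1.131 cm = 80.854 cm.
Addition/subtraction keeps the fewest decimal places: 6.79 → 2 decimal places, 5.59 → 2 decimal places, 37.969 → 3 decimal places, 29.374 → 3 decimal places, 1.131 → 3 decimal places; limit is 2.
Rounded to 2 decimal places: 80.85 cm.

80.85 cm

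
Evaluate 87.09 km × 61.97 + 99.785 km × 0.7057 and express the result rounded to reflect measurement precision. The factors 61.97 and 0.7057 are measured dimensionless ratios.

5467 km

87.09 × 61.97 = 5396.9673 → 5397 km (4 s.f., last digit at the 10^0 place).
99.785 × 0.7057 = 70.4182745 → 70.42 km (4 s.f., last digit at the 10^-2 place).
Sum: 5467.3855745 km; keep the coarser place, 10^0.
Result: 5467 km.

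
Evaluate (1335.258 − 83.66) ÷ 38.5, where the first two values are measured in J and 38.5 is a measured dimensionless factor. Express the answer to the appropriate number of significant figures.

1335.258 J − 83.66 J = 1251.598 J; the difference is limited to 2 decimal places (6 s.f.).
Carrying full precision, 1251.598 ÷ 38.5 = 32.509038961… J; 38.5 has 3 s.f., so the result keeps min(6, 3) = 3 s.f.
Rounded to 3 significant figures: 32.5 J.

32.5 J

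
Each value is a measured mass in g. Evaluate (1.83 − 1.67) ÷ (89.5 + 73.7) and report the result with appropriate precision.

1.83 − 1.67 = 0.16, limited to 2 d.p. → 2 s.f.; 89.5 + 73.7 = 163.2, limited to 1 d.p. → 4 s.f.
Carrying full precision, 0.16 ÷ 163.2 = 0.000980392156863…; keep min(2, 4) = 2 s.f.
Rounded to 2 significant figures: 9.8 × 10⁻⁴.

9.8 × 10⁻⁴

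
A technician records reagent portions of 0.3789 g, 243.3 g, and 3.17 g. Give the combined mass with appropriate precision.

0.3789 g + 243.3 g + 3.17 g = 246.8489 g.
Addition/subtraction keeps the fewest decimal places: 0.3789 → 4 decimal places, 243.3 → 1 decimal place, 3.17 → 2 decimal places; limit is 1.
Rounded to 1 decimal place: 2.468 × 10^2 g.

2.468 × 10^2 g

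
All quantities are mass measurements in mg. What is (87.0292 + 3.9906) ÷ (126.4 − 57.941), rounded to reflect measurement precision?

87.0292 + 3.9906 = 91.0198, limited to 4 d.p. → 6 s.f.; 126.4 − 57.941 = 68.459, limited to 1 d.p. → 3 s.f.
Carrying full precision, 91.0198 ÷ 68.459 = 1.32955199462…; keep min(6, 3) = 3 s.f.
Rounded to 3 significant figures: 1.33.

1.33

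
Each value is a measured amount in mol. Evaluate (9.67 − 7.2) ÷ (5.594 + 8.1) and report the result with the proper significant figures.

9.67 − 7.2 = 2.47, limited to 1 d.p. → 2 s.f.; 5.594 + 8.1 = 13.694, limited to 1 d.p. → 3 s.f.
Carrying full precision, 2.47 ÷ 13.694 = 0.180370965386…; keep min(2, 3) = 2 s.f.
Rounded to 2 significant figures: 0.18.

0.18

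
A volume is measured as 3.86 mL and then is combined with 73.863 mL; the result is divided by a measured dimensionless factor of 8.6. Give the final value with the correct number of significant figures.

9.0 mL

3.86 mL + 73.863 mL = 77.723 mL; the sum is limited to 2 decimal places (4 s.f.).
Carrying full precision, 77.723 ÷ 8.6 = 9.03755813953… mL; 8.6 has 2 s.f., so the result keeps min(4, 2) = 2 s.f.
Rounded to 2 significant figures: 9.0 mL.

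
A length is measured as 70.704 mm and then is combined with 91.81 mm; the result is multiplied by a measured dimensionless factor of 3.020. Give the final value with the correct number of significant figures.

490.8 mm

70.704 mm + 91.81 mm = 162.514 mm; the sum is limited to 2 decimal places (5 s.f.).
Carrying full precision, 162.514 × 3.020 = 490.79228 mm; 3.020 has 4 s.f., so the result keeps min(5, 4) = 4 s.f.
Rounded to 4 significant figures: 490.8 mm.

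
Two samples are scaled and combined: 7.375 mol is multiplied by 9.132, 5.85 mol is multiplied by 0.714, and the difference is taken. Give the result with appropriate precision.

7.375 × 9.132 = 67.3485 → 67.35 mol (4 s.f., last digit at the 10^-2 place).
5.85 × 0.714 = 4.1769 → 4.18 mol (3 s.f., last digit at the 10^-2 place).
Difference: 63.1716 mol; keep the coarser place, 10^-2.
Result: 63.17 mol.

63.17 mol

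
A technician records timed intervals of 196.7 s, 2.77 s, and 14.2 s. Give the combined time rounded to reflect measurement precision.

213.7 s

196.7 s + 2.77 s + 14.2 s = 213.67 s.
Addition/subtraction keeps the fewest decimal places: 196.7 → 1 decimal place, 2.77 → 2 decimal places, 14.2 → 1 decimal place; limit is 1.
Rounded to 1 decimal place: 213.7 s.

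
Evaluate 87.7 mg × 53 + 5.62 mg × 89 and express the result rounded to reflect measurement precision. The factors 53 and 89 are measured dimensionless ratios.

87.7 × 53 = 4648.1 → 4.6 × 10^3 mg (2 s.f., last digit at the 10^2 place).
5.62 × 89 = 500.18 → 5.0 × 10^2 mg (2 s.f., last digit at the 10^1 place).
Sum: 5148.28 mg; keep the coarser place, 10^2.
Result: 5.1 × 10^3 mg.

5.1 × 10^3 mg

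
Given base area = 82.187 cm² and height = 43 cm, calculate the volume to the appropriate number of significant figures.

volume = 82.187 cm² × 43 cm = 3534.041 cm³.
82.187 has 5 significant figures; 43 has 2.
Division/multiplication keeps the fewest: 2 significant figures.
Rounded: 3.5 × 10³ cm³.

3.5 × 10³ cm³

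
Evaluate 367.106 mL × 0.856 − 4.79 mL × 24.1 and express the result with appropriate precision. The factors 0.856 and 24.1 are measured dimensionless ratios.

199 mL

367.106 × 0.856 = 314.242736 → 314 mL (3 s.f., last digit at the 10^0 place).
4.79 × 24.1 = 115.439 → 115 mL (3 s.f., last digit at the 10^0 place).
Difference: 198.803736 mL; keep the coarser place, 10^0.
Result: 199 mL.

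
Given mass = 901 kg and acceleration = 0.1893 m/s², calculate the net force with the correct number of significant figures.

171 N

net force = 901 kg × 0.1893 m/s² = 170.5593 N.
901 has 3 significant figures; 0.1893 has 4.
Division/multiplication keeps the fewest: 3 significant figures.
Rounded: 171 N.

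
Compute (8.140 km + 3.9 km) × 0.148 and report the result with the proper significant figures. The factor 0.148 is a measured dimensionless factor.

1.78 km

8.140 km + 3.9 km = 12.040 km; the sum is limited to 1 decimal place (3 s.f.).
Carrying full precision, 12.040 × 0.148 = 1.78192 km; 0.148 has 3 s.f., so the result keeps min(3, 3) = 3 s.f.
Rounded to 3 significant figures: 1.78 km.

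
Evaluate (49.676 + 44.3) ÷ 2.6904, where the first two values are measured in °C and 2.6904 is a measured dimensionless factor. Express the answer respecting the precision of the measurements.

34.9 °C

49.676 °C + 44.3 °C = 93.976 °C; the sum is limited to 1 decimal place (3 s.f.).
Carrying full precision, 93.976 ÷ 2.6904 = 34.930121915… °C; 2.6904 has 5 s.f., so the result keeps min(3, 5) = 3 s.f.
Rounded to 3 significant figures: 34.9 °C.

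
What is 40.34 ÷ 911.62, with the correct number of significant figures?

0.04425

40.34 ÷ 911.62 = 0.0442508940129…
Multiplication/division keeps the fewest significant figures: 40.34 → 4 s.f., 911.62 → 5 s.f.; limit is 4.
Rounded to 4 significant figures: 0.04425.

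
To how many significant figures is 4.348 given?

4.348: every digit is nonzero and significant.

4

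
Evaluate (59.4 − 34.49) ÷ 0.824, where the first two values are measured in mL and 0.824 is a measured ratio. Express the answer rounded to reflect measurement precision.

59.4 mL − 34.49 mL = 24.91 mL; the difference is limited to 1 decimal place (3 s.f.).
Carrying full precision, 24.91 ÷ 0.824 = 30.2305825243… mL; 0.824 has 3 s.f., so the result keeps min(3, 3) = 3 s.f.
Rounded to 3 significant figures: 30.2 mL.

30.2 mL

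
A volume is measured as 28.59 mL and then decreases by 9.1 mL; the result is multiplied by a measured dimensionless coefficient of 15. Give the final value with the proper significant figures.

2.9 × 10^2 mL

28.59 mL − 9.1 mL = 19.49 mL; the difference is limited to 1 decimal place (3 s.f.).
Carrying full precision, 19.49 × 15 = 292.35 mL; 15 has 2 s.f., so the result keeps min(3, 2) = 2 s.f.
Rounded to 2 significant figures: 2.9 × 10^2 mL.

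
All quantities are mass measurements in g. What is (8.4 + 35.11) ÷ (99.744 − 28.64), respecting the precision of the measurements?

8.4 + 35.11 = 43.51, limited to 1 d.p. → 3 s.f.; 99.744 − 28.64 = 71.104, limited to 2 d.p. → 4 s.f.
Carrying full precision, 43.51 ÷ 71.104 = 0.611920567057…; keep min(3, 4) = 3 s.f.
Rounded to 3 significant figures: 0.612.

0.612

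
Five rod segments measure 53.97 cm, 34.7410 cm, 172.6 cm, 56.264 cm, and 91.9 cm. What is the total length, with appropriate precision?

53.97 cm + 34.7410 cm + 172.6 cm + 56.264 cm + 91.9 cm = 409.4750 cm.
Addition/subtraction keeps the fewest decimal places: 53.97 → 2 decimal places, 34.7410 → 4 decimal places, 172.6 → 1 decimal place, 56.264 → 3 decimal places, 91.9 → 1 decimal place; limit is 1.
Rounded to 1 decimal place: 4.095 × 10² cm.

4.095 × 10² cm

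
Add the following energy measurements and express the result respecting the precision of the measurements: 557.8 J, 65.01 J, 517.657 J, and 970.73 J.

557.8 J + 65.01 J + 517.657 J + 970.73 J = 2111.197 J.
Addition/subtraction keeps the fewest decimal places: 557.8 → 1 decimal place, 65.01 → 2 decimal places, 517.657 → 3 decimal places, 970.73 → 2 decimal places; limit is 1.
Rounded to 1 decimal place: 2111.2 J.

2111.2 J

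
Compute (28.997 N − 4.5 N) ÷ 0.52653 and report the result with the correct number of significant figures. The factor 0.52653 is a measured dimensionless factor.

28.997 N − 4.5 N = 24.497 N; the difference is limited to 1 decimal place (3 s.f.).
Carrying full precision, 24.497 ÷ 0.52653 = 46.5253641768… N; 0.52653 has 5 s.f., so the result keeps min(3, 5) = 3 s.f.
Rounded to 3 significant figures: 46.5 N.

46.5 N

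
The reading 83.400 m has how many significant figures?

83.400: trailing zeros after a decimal point are significant.

5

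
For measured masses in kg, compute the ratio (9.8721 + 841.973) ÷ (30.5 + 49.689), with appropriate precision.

10.6

9.8721 + 841.973 = 851.8451, limited to 3 d.p. → 6 s.f.; 30.5 + 49.689 = 80.189, limited to 1 d.p. → 3 s.f.
Carrying full precision, 851.8451 ÷ 80.189 = 10.6229669905…; keep min(6, 3) = 3 s.f.
Rounded to 3 significant figures: 10.6.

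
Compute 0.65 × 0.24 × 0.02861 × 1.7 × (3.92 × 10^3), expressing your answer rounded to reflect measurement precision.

30.

0.65 × 0.24 × 0.02861 × 1.7 × (3.92 × 10^3) = 29.74249824
Multiplication/division keeps the fewest significant figures: 0.65 → 2 s.f., 0.24 → 2 s.f., 0.02861 → 4 s.f., 1.7 → 2 s.f., 3.92 × 10^3 → 3 s.f.; limit is 2.
Rounded to 2 significant figures: 30.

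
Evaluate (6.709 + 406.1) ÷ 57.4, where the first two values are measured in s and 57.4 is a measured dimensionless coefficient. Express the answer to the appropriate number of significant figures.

7.19 s

6.709 s + 406.1 s = 412.809 s; the sum is limited to 1 decimal place (4 s.f.).
Carrying full precision, 412.809 ÷ 57.4 = 7.19179442509… s; 57.4 has 3 s.f., so the result keeps min(4, 3) = 3 s.f.
Rounded to 3 significant figures: 7.19 s.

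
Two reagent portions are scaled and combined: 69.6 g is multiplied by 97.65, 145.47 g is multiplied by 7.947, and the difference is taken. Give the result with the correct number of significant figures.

5.64 × 10^3 g

69.6 × 97.65 = 6796.44 → 6.80 × 10^3 g (3 s.f., last digit at the 10^1 place).
145.47 × 7.947 = 1156.05009 → 1156 g (4 s.f., last digit at the 10^0 place).
Difference: 5640.38991 g; keep the coarser place, 10^1.
Result: 5.64 × 10^3 g.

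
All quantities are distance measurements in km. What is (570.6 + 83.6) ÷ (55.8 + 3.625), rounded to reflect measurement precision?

570.6 + 83.6 = 654.2, limited to 1 d.p. → 4 s.f.; 55.8 + 3.625 = 59.425, limited to 1 d.p. → 3 s.f.
Carrying full precision, 654.2 ÷ 59.425 = 11.0088346655…; keep min(4, 3) = 3 s.f.
Rounded to 3 significant figures: 11.0.

11.0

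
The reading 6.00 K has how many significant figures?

3

6.00: trailing zeros after a decimal point are significant.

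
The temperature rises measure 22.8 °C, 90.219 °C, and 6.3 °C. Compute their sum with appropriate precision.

1.193 × 10^2 °C

22.8 °C + 90.219 °C + 6.3 °C = 119.319 °C.
Addition/subtraction keeps the fewest decimal places: 22.8 → 1 decimal place, 90.219 → 3 decimal places, 6.3 → 1 decimal place; limit is 1.
Rounded to 1 decimal place: 1.193 × 10^2 °C.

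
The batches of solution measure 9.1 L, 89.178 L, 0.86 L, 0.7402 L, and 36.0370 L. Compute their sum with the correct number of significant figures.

1.359 × 10² L

9.1 L + 89.178 L + 0.86 L + 0.7402 L + 36.0370 L = 135.9152 L.
Addition/subtraction keeps the fewest decimal places: 9.1 → 1 decimal place, 89.178 → 3 decimal places, 0.86 → 2 decimal places, 0.7402 → 4 decimal places, 36.0370 → 4 decimal places; limit is 1.
Rounded to 1 decimal place: 1.359 × 10² L.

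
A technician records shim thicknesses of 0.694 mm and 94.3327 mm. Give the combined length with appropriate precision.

0.694 mm + 94.3327 mm = 95.0267 mm.
Addition/subtraction keeps the fewest decimal places: 0.694 → 3 decimal places, 94.3327 → 4 decimal places; limit is 3.
Rounded to 3 decimal places: 95.027 mm.

95.027 mm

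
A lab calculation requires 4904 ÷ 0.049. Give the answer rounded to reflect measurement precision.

4904 ÷ 0.049 = 100081.632653…
Multiplication/division keeps the fewest significant figures: 4904 → 4 s.f., 0.049 → 2 s.f.; limit is 2.
Rounded to 2 significant figures: 1.0 × 10^5.

1.0 × 10^5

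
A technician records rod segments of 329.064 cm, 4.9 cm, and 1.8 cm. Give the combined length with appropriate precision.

329.064 cm + 4.9 cm + 1.8 cm = 335.764 cm.
Addition/subtraction keeps the fewest decimal places: 329.064 → 3 decimal places, 4.9 → 1 decimal place, 1.8 → 1 decimal place; limit is 1.
Rounded to 1 decimal place: 335.8 cm.

335.8 cm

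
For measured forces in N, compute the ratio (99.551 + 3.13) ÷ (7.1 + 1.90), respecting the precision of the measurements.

11

99.551 + 3.13 = 102.681, limited to 2 d.p. → 5 s.f.; 7.1 + 1.90 = 9.00, limited to 1 d.p. → 2 s.f.
Carrying full precision, 102.681 ÷ 9.00 = 11.409; keep min(5, 2) = 2 s.f.
Rounded to 2 significant figures: 11.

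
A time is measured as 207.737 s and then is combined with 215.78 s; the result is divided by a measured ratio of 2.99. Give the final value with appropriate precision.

207.737 s + 215.78 s = 423.517 s; the sum is limited to 2 decimal places (5 s.f.).
Carrying full precision, 423.517 ÷ 2.99 = 141.644481605… s; 2.99 has 3 s.f., so the result keeps min(5, 3) = 3 s.f.
Rounded to 3 significant figures: 142 s.

142 s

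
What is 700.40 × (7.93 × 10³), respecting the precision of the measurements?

700.40 × (7.93 × 10³) = 5554172
Multiplication/division keeps the fewest significant figures: 700.40 → 5 s.f., 7.93 × 10³ → 3 s.f.; limit is 3.
Rounded to 3 significant figures: 5.55 × 10⁶.

5.55 × 10⁶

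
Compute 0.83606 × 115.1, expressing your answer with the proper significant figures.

0.83606 × 115.1 = 96.230506
Multiplication/division keeps the fewest significant figures: 0.83606 → 5 s.f., 115.1 → 4 s.f.; limit is 4.
Rounded to 4 significant figures: 96.23.

96.23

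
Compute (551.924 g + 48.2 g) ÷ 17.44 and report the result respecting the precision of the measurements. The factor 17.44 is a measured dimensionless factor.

34.41 g

551.924 g + 48.2 g = 600.124 g; the sum is limited to 1 decimal place (4 s.f.).
Carrying full precision, 600.124 ÷ 17.44 = 34.4107798165… g; 17.44 has 4 s.f., so the result keeps min(4, 4) = 4 s.f.
Rounded to 4 significant figures: 34.41 g.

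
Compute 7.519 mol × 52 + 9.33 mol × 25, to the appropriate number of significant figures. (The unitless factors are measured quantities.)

7.519 × 52 = 390.988 → 3.9 × 10^2 mol (2 s.f., last digit at the 10^1 place).
9.33 × 25 = 233.25 → 2.3 × 10^2 mol (2 s.f., last digit at the 10^1 place).
Sum: 624.238 mol; keep the coarser place, 10^1.
Result: 6.2 × 10^2 mol.

6.2 × 10^2 mol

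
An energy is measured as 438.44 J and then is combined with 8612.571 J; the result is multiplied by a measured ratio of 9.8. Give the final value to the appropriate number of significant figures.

8.9 × 10⁴ J

438.44 J + 8612.571 J = 9051.011 J; the sum is limited to 2 decimal places (6 s.f.).
Carrying full precision, 9051.011 × 9.8 = 88699.9078 J; 9.8 has 2 s.f., so the result keeps min(6, 2) = 2 s.f.
Rounded to 2 significant figures: 8.9 × 10⁴ J.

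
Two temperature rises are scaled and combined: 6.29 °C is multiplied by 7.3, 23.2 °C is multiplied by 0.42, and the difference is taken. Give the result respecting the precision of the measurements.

6.29 × 7.3 = 45.917 → 46 °C (2 s.f., last digit at the 10^0 place).
23.2 × 0.42 = 9.744 → 9.7 °C (2 s.f., last digit at the 10^-1 place).
Difference: 36.173 °C; keep the coarser place, 10^0.
Result: 36 °C.

36 °C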